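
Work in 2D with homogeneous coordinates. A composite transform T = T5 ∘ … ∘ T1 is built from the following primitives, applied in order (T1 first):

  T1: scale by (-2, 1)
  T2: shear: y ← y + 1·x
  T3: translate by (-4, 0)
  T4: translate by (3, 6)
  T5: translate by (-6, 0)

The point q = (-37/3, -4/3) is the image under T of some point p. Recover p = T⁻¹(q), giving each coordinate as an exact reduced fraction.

T1 = [-2 0 0; 0 1 0; 0 0 1]
T2·T1 = [-2 0 0; -2 1 0; 0 0 1]
T3·…·T1 = [-2 0 -4; -2 1 0; 0 0 1]
T4·…·T1 = [-2 0 -1; -2 1 6; 0 0 1]
T5·…·T1 = [-2 0 -7; -2 1 6; 0 0 1]
det M = -2; M⁻¹ = [-1/2 0 -7/2; -1 1 -13; 0 0 1]
M⁻¹ · (-37/3, -4/3)ᵀ = (8/3, -2)ᵀ

p = (8/3, -2)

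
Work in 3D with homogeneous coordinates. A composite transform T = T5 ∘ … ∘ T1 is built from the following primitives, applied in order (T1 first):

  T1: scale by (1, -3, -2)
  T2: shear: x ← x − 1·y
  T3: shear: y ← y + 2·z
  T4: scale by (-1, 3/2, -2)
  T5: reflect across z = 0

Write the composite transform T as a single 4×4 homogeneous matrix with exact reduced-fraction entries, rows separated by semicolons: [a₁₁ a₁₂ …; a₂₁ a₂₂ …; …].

T1 = [1 0 0 0; 0 -3 0 0; 0 0 -2 0; 0 0 0 1]
T2·T1 = [1 3 0 0; 0 -3 0 0; 0 0 -2 0; 0 0 0 1]
T3·…·T1 = [1 3 0 0; 0 -3 -4 0; 0 0 -2 0; 0 0 0 1]
T4·…·T1 = [-1 -3 0 0; 0 -9/2 -6 0; 0 0 4 0; 0 0 0 1]
T5·…·T1 = [-1 -3 0 0; 0 -9/2 -6 0; 0 0 -4 0; 0 0 0 1]

T = [-1 -3 0 0; 0 -9/2 -6 0; 0 0 -4 0; 0 0 0 1]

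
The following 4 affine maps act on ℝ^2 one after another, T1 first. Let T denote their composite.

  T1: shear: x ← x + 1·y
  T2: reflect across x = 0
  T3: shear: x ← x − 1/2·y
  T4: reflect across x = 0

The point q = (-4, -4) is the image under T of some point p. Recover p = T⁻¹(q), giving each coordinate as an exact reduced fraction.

T1 = [1 1 0; 0 1 0; 0 0 1]
T2·T1 = [-1 -1 0; 0 1 0; 0 0 1]
T3·…·T1 = [-1 -3/2 0; 0 1 0; 0 0 1]
T4·…·T1 = [1 3/2 0; 0 1 0; 0 0 1]
det M = 1; M⁻¹ = [1 -3/2 0; 0 1 0; 0 0 1]
M⁻¹ · (-4, -4)ᵀ = (2, -4)ᵀ

p = (2, -4)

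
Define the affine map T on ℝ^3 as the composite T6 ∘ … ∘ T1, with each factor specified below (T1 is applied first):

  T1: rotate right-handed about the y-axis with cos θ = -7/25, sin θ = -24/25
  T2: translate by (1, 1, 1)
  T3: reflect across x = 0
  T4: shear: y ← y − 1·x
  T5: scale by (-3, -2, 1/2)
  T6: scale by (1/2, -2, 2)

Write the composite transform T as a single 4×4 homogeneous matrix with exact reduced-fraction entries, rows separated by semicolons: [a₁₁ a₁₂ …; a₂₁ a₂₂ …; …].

T = [-21/50 0 -36/25 3/2; -28/25 4 -96/25 8; 24/25 0 -7/25 1; 0 0 0 1]

T1 = [-7/25 0 -24/25 0; 0 1 0 0; 24/25 0 -7/25 0; 0 0 0 1]
T2·T1 = [-7/25 0 -24/25 1; 0 1 0 1; 24/25 0 -7/25 1; 0 0 0 1]
T3·…·T1 = [7/25 0 24/25 -1; 0 1 0 1; 24/25 0 -7/25 1; 0 0 0 1]
T4·…·T1 = [7/25 0 24/25 -1; -7/25 1 -24/25 2; 24/25 0 -7/25 1; 0 0 0 1]
T5·…·T1 = [-21/25 0 -72/25 3; 14/25 -2 48/25 -4; 12/25 0 -7/50 1/2; 0 0 0 1]
T6·…·T1 = [-21/50 0 -36/25 3/2; -28/25 4 -96/25 8; 24/25 0 -7/25 1; 0 0 0 1]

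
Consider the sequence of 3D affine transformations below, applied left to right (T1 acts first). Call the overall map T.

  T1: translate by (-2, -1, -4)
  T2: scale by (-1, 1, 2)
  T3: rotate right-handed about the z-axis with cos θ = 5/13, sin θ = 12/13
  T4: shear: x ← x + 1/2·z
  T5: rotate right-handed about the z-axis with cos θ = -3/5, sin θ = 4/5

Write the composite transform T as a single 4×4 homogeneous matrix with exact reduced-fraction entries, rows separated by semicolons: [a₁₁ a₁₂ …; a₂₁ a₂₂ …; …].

T = [63/65 16/65 -3/5 14/65; 16/65 -63/65 4/5 -177/65; 0 0 2 -8; 0 0 0 1]

T1 = [1 0 0 -2; 0 1 0 -1; 0 0 1 -4; 0 0 0 1]
T2·T1 = [-1 0 0 2; 0 1 0 -1; 0 0 2 -8; 0 0 0 1]
T3·…·T1 = [-5/13 -12/13 0 22/13; -12/13 5/13 0 19/13; 0 0 2 -8; 0 0 0 1]
T4·…·T1 = [-5/13 -12/13 1 -30/13; -12/13 5/13 0 19/13; 0 0 2 -8; 0 0 0 1]
T5·…·T1 = [63/65 16/65 -3/5 14/65; 16/65 -63/65 4/5 -177/65; 0 0 2 -8; 0 0 0 1]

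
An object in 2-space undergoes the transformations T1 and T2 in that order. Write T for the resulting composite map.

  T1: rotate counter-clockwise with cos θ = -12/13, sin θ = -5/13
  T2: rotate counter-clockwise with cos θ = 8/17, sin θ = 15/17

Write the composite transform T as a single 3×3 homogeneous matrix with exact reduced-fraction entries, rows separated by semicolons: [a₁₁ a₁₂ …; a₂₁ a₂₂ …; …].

T1 = [-12/13 5/13 0; -5/13 -12/13 0; 0 0 1]
T2·T1 = [-21/221 220/221 0; -220/221 -21/221 0; 0 0 1]

T = [-21/221 220/221 0; -220/221 -21/221 0; 0 0 1]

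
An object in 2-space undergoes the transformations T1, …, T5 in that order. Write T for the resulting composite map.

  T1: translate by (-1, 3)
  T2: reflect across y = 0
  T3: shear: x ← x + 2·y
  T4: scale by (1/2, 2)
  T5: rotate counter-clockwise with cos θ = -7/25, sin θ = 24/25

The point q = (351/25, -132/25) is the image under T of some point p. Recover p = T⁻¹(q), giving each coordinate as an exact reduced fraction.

p = (-5, 3)

T1 = [1 0 -1; 0 1 3; 0 0 1]
T2·T1 = [1 0 -1; 0 -1 -3; 0 0 1]
T3·…·T1 = [1 -2 -7; 0 -1 -3; 0 0 1]
T4·…·T1 = [1/2 -1 -7/2; 0 -2 -6; 0 0 1]
T5·…·T1 = [-7/50 11/5 337/50; 12/25 -2/5 -42/25; 0 0 1]
det M = -1; M⁻¹ = [2/5 11/5 1; 12/25 7/50 -3; 0 0 1]
M⁻¹ · (351/25, -132/25)ᵀ = (-5, 3)ᵀ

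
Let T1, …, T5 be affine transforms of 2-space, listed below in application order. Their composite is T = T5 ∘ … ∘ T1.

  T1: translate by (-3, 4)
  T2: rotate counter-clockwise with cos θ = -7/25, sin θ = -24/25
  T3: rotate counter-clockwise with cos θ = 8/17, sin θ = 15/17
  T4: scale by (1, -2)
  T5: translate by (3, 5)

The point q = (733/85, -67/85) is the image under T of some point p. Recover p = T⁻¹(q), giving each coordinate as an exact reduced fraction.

T1 = [1 0 -3; 0 1 4; 0 0 1]
T2·T1 = [-7/25 24/25 117/25; -24/25 -7/25 44/25; 0 0 1]
T3·…·T1 = [304/425 297/425 276/425; -297/425 304/425 2107/425; 0 0 1]
T4·…·T1 = [304/425 297/425 276/425; 594/425 -608/425 -4214/425; 0 0 1]
T5·…·T1 = [304/425 297/425 1551/425; 594/425 -608/425 -2089/425; 0 0 1]
det M = -2; M⁻¹ = [304/425 297/850 -759/850; 297/425 -152/425 -1831/425; 0 0 1]
M⁻¹ · (733/85, -67/85)ᵀ = (5, 2)ᵀ

p = (5, 2)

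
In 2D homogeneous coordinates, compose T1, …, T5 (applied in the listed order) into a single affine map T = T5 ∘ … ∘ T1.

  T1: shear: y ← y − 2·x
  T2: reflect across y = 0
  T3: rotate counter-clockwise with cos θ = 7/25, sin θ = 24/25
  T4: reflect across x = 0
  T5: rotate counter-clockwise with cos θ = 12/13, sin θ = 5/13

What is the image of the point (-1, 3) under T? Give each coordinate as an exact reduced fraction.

T1 shear: y ← y − 2·x: (-1, 3) → (-1, 5)
T2 reflect across y = 0: (-1, 5) → (-1, -5)
T3 rotate counter-clockwise with cos θ = 7/25, sin θ = 24/25: (-1, -5) → (113/25, -59/25)
T4 reflect across x = 0: (113/25, -59/25) → (-113/25, -59/25)
T5 rotate counter-clockwise with cos θ = 12/13, sin θ = 5/13: (-113/25, -59/25) → (-1061/325, -1273/325)

T(p) = (-1061/325, -1273/325)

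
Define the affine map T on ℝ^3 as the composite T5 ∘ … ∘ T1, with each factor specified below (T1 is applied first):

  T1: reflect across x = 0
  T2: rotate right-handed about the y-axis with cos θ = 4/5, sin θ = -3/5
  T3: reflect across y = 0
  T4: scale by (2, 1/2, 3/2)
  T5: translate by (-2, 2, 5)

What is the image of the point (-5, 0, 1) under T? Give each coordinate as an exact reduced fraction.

T1 reflect across x = 0: (-5, 0, 1) → (5, 0, 1)
T2 rotate right-handed about the y-axis with cos θ = 4/5, sin θ = -3/5: (5, 0, 1) → (17/5, 0, 19/5)
T3 reflect across y = 0: (17/5, 0, 19/5) → (17/5, 0, 19/5)
T4 scale by (2, 1/2, 3/2): (17/5, 0, 19/5) → (34/5, 0, 57/10)
T5 translate by (-2, 2, 5): (34/5, 0, 57/10) → (24/5, 2, 107/10)

T(p) = (24/5, 2, 107/10)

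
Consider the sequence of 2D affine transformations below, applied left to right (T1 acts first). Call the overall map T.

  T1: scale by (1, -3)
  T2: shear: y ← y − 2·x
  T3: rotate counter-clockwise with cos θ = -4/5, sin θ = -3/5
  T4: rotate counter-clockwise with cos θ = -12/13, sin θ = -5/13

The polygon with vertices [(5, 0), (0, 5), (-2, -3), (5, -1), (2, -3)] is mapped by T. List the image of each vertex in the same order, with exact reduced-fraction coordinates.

image vertices: (145/13, -10/13), (168/13, -99/13), (-794/65, 317/65), (557/65, 49/65), (-214/65, 277/65)

T1 scale by (1, -3): (5, 0) → (5, 0); (0, 5) → (0, -15); (-2, -3) → (-2, 9); (5, -1) → (5, 3); (2, -3) → (2, 9)
T2 shear: y ← y − 2·x: (5, 0) → (5, -10); (0, -15) → (0, -15); (-2, 9) → (-2, 13); (5, 3) → (5, -7); (2, 9) → (2, 5)
T3 rotate counter-clockwise with cos θ = -4/5, sin θ = -3/5: (5, -10) → (-10, 5); (0, -15) → (-9, 12); (-2, 13) → (47/5, -46/5); (5, -7) → (-41/5, 13/5); (2, 5) → (7/5, -26/5)
T4 rotate counter-clockwise with cos θ = -12/13, sin θ = -5/13: (-10, 5) → (145/13, -10/13); (-9, 12) → (168/13, -99/13); (47/5, -46/5) → (-794/65, 317/65); (-41/5, 13/5) → (557/65, 49/65); (7/5, -26/5) → (-214/65, 277/65)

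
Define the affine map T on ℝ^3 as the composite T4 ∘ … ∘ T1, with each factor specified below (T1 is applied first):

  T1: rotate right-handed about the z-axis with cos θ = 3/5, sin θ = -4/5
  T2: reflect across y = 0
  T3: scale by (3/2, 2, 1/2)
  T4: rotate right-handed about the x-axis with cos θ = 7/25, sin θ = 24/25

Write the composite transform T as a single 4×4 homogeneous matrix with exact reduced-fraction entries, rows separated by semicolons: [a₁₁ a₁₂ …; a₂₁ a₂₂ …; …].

T1 = [3/5 4/5 0 0; -4/5 3/5 0 0; 0 0 1 0; 0 0 0 1]
T2·T1 = [3/5 4/5 0 0; 4/5 -3/5 0 0; 0 0 1 0; 0 0 0 1]
T3·…·T1 = [9/10 6/5 0 0; 8/5 -6/5 0 0; 0 0 1/2 0; 0 0 0 1]
T4·…·T1 = [9/10 6/5 0 0; 56/125 -42/125 -12/25 0; 192/125 -144/125 7/50 0; 0 0 0 1]

T = [9/10 6/5 0 0; 56/125 -42/125 -12/25 0; 192/125 -144/125 7/50 0; 0 0 0 1]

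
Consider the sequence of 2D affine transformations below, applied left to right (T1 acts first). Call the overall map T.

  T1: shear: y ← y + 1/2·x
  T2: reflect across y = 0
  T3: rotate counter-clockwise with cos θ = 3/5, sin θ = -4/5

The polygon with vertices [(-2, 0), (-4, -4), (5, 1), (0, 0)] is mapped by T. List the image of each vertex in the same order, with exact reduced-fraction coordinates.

T1 shear: y ← y + 1/2·x: (-2, 0) → (-2, -1); (-4, -4) → (-4, -6); (5, 1) → (5, 7/2); (0, 0) → (0, 0)
T2 reflect across y = 0: (-2, -1) → (-2, 1); (-4, -6) → (-4, 6); (5, 7/2) → (5, -7/2); (0, 0) → (0, 0)
T3 rotate counter-clockwise with cos θ = 3/5, sin θ = -4/5: (-2, 1) → (-2/5, 11/5); (-4, 6) → (12/5, 34/5); (5, -7/2) → (1/5, -61/10); (0, 0) → (0, 0)

image vertices: (-2/5, 11/5), (12/5, 34/5), (1/5, -61/10), (0, 0)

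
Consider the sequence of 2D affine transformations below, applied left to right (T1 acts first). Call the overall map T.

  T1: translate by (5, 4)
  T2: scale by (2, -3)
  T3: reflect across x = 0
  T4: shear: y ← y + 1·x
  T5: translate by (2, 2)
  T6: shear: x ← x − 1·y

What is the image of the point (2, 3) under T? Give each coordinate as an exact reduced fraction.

T1 translate by (5, 4): (2, 3) → (7, 7)
T2 scale by (2, -3): (7, 7) → (14, -21)
T3 reflect across x = 0: (14, -21) → (-14, -21)
T4 shear: y ← y + 1·x: (-14, -21) → (-14, -35)
T5 translate by (2, 2): (-14, -35) → (-12, -33)
T6 shear: x ← x − 1·y: (-12, -33) → (21, -33)

T(p) = (21, -33)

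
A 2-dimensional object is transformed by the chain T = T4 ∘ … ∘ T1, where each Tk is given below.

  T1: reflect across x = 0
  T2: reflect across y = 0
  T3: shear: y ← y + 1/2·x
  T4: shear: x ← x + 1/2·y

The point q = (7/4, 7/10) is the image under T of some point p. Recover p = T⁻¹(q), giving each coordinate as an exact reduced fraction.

p = (-7/5, 0)

T1 = [-1 0 0; 0 1 0; 0 0 1]
T2·T1 = [-1 0 0; 0 -1 0; 0 0 1]
T3·…·T1 = [-1 0 0; -1/2 -1 0; 0 0 1]
T4·…·T1 = [-5/4 -1/2 0; -1/2 -1 0; 0 0 1]
det M = 1; M⁻¹ = [-1 1/2 0; 1/2 -5/4 0; 0 0 1]
M⁻¹ · (7/4, 7/10)ᵀ = (-7/5, 0)ᵀ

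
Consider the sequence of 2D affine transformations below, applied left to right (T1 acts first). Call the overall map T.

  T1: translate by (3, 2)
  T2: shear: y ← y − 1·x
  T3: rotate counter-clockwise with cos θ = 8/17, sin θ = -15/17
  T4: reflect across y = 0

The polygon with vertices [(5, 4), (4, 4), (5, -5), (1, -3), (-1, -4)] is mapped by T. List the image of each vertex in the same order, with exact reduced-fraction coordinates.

image vertices: (2, 8), (41/17, 113/17), (-101/17, 208/17), (-43/17, 100/17), (-44/17, 62/17)

T1 translate by (3, 2): (5, 4) → (8, 6); (4, 4) → (7, 6); (5, -5) → (8, -3); (1, -3) → (4, -1); (-1, -4) → (2, -2)
T2 shear: y ← y − 1·x: (8, 6) → (8, -2); (7, 6) → (7, -1); (8, -3) → (8, -11); (4, -1) → (4, -5); (2, -2) → (2, -4)
T3 rotate counter-clockwise with cos θ = 8/17, sin θ = -15/17: (8, -2) → (2, -8); (7, -1) → (41/17, -113/17); (8, -11) → (-101/17, -208/17); (4, -5) → (-43/17, -100/17); (2, -4) → (-44/17, -62/17)
T4 reflect across y = 0: (2, -8) → (2, 8); (41/17, -113/17) → (41/17, 113/17); (-101/17, -208/17) → (-101/17, 208/17); (-43/17, -100/17) → (-43/17, 100/17); (-44/17, -62/17) → (-44/17, 62/17)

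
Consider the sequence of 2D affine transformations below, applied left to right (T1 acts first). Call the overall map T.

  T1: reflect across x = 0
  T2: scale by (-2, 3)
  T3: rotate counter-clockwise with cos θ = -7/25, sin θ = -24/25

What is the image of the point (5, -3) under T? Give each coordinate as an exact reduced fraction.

T(p) = (-286/25, -177/25)

T1 reflect across x = 0: (5, -3) → (-5, -3)
T2 scale by (-2, 3): (-5, -3) → (10, -9)
T3 rotate counter-clockwise with cos θ = -7/25, sin θ = -24/25: (10, -9) → (-286/25, -177/25)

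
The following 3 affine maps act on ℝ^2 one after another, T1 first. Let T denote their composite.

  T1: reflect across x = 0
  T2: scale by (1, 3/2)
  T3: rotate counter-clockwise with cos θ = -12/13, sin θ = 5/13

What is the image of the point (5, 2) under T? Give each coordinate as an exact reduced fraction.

T1 reflect across x = 0: (5, 2) → (-5, 2)
T2 scale by (1, 3/2): (-5, 2) → (-5, 3)
T3 rotate counter-clockwise with cos θ = -12/13, sin θ = 5/13: (-5, 3) → (45/13, -61/13)

T(p) = (45/13, -61/13)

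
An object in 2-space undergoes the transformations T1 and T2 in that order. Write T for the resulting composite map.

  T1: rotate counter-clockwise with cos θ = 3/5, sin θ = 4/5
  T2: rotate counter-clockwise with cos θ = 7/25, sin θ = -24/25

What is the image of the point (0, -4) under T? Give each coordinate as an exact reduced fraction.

T(p) = (-176/125, -468/125)

T1 rotate counter-clockwise with cos θ = 3/5, sin θ = 4/5: (0, -4) → (16/5, -12/5)
T2 rotate counter-clockwise with cos θ = 7/25, sin θ = -24/25: (16/5, -12/5) → (-176/125, -468/125)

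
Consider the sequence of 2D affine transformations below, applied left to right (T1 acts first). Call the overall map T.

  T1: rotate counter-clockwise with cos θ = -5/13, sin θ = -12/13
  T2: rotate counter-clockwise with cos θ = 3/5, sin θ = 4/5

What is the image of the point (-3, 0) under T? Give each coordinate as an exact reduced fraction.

T1 rotate counter-clockwise with cos θ = -5/13, sin θ = -12/13: (-3, 0) → (15/13, 36/13)
T2 rotate counter-clockwise with cos θ = 3/5, sin θ = 4/5: (15/13, 36/13) → (-99/65, 168/65)

T(p) = (-99/65, 168/65)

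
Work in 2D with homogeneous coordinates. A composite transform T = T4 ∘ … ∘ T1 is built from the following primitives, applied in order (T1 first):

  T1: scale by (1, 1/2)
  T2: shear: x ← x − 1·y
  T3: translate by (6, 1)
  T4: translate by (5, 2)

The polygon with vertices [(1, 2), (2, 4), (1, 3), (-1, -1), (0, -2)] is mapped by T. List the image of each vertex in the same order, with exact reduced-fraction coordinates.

image vertices: (11, 4), (11, 5), (21/2, 9/2), (21/2, 5/2), (12, 2)

T1 scale by (1, 1/2): (1, 2) → (1, 1); (2, 4) → (2, 2); (1, 3) → (1, 3/2); (-1, -1) → (-1, -1/2); (0, -2) → (0, -1)
T2 shear: x ← x − 1·y: (1, 1) → (0, 1); (2, 2) → (0, 2); (1, 3/2) → (-1/2, 3/2); (-1, -1/2) → (-1/2, -1/2); (0, -1) → (1, -1)
T3 translate by (6, 1): (0, 1) → (6, 2); (0, 2) → (6, 3); (-1/2, 3/2) → (11/2, 5/2); (-1/2, -1/2) → (11/2, 1/2); (1, -1) → (7, 0)
T4 translate by (5, 2): (6, 2) → (11, 4); (6, 3) → (11, 5); (11/2, 5/2) → (21/2, 9/2); (11/2, 1/2) → (21/2, 5/2); (7, 0) → (12, 2)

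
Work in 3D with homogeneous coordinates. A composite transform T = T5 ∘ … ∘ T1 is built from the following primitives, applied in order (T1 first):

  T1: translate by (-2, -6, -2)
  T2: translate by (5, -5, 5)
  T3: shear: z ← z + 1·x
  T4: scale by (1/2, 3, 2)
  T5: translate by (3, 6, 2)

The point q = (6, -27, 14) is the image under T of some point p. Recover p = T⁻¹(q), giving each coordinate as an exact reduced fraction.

T1 = [1 0 0 -2; 0 1 0 -6; 0 0 1 -2; 0 0 0 1]
T2·T1 = [1 0 0 3; 0 1 0 -11; 0 0 1 3; 0 0 0 1]
T3·…·T1 = [1 0 0 3; 0 1 0 -11; 1 0 1 6; 0 0 0 1]
T4·…·T1 = [1/2 0 0 3/2; 0 3 0 -33; 2 0 2 12; 0 0 0 1]
T5·…·T1 = [1/2 0 0 9/2; 0 3 0 -27; 2 0 2 14; 0 0 0 1]
det M = 3; M⁻¹ = [2 0 0 -9; 0 1/3 0 9; -2 0 1/2 2; 0 0 0 1]
M⁻¹ · (6, -27, 14)ᵀ = (3, 0, -3)ᵀ

p = (3, 0, -3)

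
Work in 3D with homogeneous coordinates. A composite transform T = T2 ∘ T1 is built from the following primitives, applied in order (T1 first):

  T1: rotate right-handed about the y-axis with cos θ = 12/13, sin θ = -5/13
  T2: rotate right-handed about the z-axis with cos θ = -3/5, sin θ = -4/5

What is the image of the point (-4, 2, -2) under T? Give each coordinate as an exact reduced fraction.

T1 rotate right-handed about the y-axis with cos θ = 12/13, sin θ = -5/13: (-4, 2, -2) → (-38/13, 2, -44/13)
T2 rotate right-handed about the z-axis with cos θ = -3/5, sin θ = -4/5: (-38/13, 2, -44/13) → (218/65, 74/65, -44/13)

T(p) = (218/65, 74/65, -44/13)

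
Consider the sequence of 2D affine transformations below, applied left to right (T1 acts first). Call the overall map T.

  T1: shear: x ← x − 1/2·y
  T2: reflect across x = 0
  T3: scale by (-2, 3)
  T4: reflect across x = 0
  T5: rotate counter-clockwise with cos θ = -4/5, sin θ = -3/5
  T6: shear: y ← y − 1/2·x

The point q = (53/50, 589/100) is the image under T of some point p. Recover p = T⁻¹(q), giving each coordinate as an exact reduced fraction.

T1 = [1 -1/2 0; 0 1 0; 0 0 1]
T2·T1 = [-1 1/2 0; 0 1 0; 0 0 1]
T3·…·T1 = [2 -1 0; 0 3 0; 0 0 1]
T4·…·T1 = [-2 1 0; 0 3 0; 0 0 1]
T5·…·T1 = [8/5 1 0; 6/5 -3 0; 0 0 1]
T6·…·T1 = [8/5 1 0; 2/5 -7/2 0; 0 0 1]
det M = -6; M⁻¹ = [7/12 1/6 0; 1/15 -4/15 0; 0 0 1]
M⁻¹ · (53/50, 589/100)ᵀ = (8/5, -3/2)ᵀ

p = (8/5, -3/2)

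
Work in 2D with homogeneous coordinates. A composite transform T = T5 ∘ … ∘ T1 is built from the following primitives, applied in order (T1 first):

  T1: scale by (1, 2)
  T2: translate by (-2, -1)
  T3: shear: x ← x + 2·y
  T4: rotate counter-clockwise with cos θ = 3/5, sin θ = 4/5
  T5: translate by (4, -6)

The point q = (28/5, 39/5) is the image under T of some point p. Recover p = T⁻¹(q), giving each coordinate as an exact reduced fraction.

T1 = [1 0 0; 0 2 0; 0 0 1]
T2·T1 = [1 0 -2; 0 2 -1; 0 0 1]
T3·…·T1 = [1 4 -4; 0 2 -1; 0 0 1]
T4·…·T1 = [3/5 4/5 -8/5; 4/5 22/5 -19/5; 0 0 1]
T5·…·T1 = [3/5 4/5 12/5; 4/5 22/5 -49/5; 0 0 1]
det M = 2; M⁻¹ = [11/5 -2/5 -46/5; -2/5 3/10 39/10; 0 0 1]
M⁻¹ · (28/5, 39/5)ᵀ = (0, 4)ᵀ

p = (0, 4)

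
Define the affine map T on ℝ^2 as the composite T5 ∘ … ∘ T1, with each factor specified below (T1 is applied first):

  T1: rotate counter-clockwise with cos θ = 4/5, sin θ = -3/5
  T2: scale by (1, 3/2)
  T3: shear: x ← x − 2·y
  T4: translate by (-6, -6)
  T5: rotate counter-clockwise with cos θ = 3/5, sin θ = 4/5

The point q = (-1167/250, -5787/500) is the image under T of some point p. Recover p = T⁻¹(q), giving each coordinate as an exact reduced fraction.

T1 = [4/5 3/5 0; -3/5 4/5 0; 0 0 1]
T2·T1 = [4/5 3/5 0; -9/10 6/5 0; 0 0 1]
T3·…·T1 = [13/5 -9/5 0; -9/10 6/5 0; 0 0 1]
T4·…·T1 = [13/5 -9/5 -6; -9/10 6/5 -6; 0 0 1]
T5·…·T1 = [57/25 -51/25 6/5; 77/50 -18/25 -42/5; 0 0 1]
det M = 3/2; M⁻¹ = [-12/25 34/25 12; -77/75 38/25 14; 0 0 1]
M⁻¹ · (-1167/250, -5787/500)ᵀ = (-3/2, 6/5)ᵀ

p = (-3/2, 6/5)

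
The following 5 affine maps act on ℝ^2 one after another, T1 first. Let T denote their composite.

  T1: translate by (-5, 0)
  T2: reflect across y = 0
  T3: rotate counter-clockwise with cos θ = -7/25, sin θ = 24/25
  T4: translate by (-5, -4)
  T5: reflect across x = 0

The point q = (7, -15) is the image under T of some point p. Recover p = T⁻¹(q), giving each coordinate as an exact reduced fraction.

p = (-5, -5)

T1 = [1 0 -5; 0 1 0; 0 0 1]
T2·T1 = [1 0 -5; 0 -1 0; 0 0 1]
T3·…·T1 = [-7/25 24/25 7/5; 24/25 7/25 -24/5; 0 0 1]
T4·…·T1 = [-7/25 24/25 -18/5; 24/25 7/25 -44/5; 0 0 1]
T5·…·T1 = [7/25 -24/25 18/5; 24/25 7/25 -44/5; 0 0 1]
det M = 1; M⁻¹ = [7/25 24/25 186/25; -24/25 7/25 148/25; 0 0 1]
M⁻¹ · (7, -15)ᵀ = (-5, -5)ᵀ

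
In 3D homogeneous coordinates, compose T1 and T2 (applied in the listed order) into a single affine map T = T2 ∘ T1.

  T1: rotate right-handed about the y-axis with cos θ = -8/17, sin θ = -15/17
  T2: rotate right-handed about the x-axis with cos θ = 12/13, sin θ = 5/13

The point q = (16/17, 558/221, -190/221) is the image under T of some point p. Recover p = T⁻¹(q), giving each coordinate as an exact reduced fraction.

T1 = [-8/17 0 -15/17 0; 0 1 0 0; 15/17 0 -8/17 0; 0 0 0 1]
T2·T1 = [-8/17 0 -15/17 0; -75/221 12/13 40/221 0; 180/221 5/13 -96/221 0; 0 0 0 1]
det M = 1; M⁻¹ = [-8/17 -75/221 180/221 0; 0 12/13 5/13 0; -15/17 40/221 -96/221 0; 0 0 0 1]
M⁻¹ · (16/17, 558/221, -190/221)ᵀ = (-2, 2, 0)ᵀ

p = (-2, 2, 0)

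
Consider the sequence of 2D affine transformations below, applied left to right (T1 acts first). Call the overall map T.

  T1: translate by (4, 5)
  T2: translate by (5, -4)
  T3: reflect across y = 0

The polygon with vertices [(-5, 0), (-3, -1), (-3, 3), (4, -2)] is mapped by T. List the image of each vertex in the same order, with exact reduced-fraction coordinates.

image vertices: (4, -1), (6, 0), (6, -4), (13, 1)

T1 translate by (4, 5): (-5, 0) → (-1, 5); (-3, -1) → (1, 4); (-3, 3) → (1, 8); (4, -2) → (8, 3)
T2 translate by (5, -4): (-1, 5) → (4, 1); (1, 4) → (6, 0); (1, 8) → (6, 4); (8, 3) → (13, -1)
T3 reflect across y = 0: (4, 1) → (4, -1); (6, 0) → (6, 0); (6, 4) → (6, -4); (13, -1) → (13, 1)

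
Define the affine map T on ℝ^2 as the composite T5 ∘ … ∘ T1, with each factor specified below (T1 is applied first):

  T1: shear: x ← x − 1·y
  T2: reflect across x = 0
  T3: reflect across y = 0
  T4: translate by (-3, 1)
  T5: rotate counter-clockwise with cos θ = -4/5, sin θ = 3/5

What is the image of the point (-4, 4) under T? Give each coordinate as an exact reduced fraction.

T1 shear: x ← x − 1·y: (-4, 4) → (-8, 4)
T2 reflect across x = 0: (-8, 4) → (8, 4)
T3 reflect across y = 0: (8, 4) → (8, -4)
T4 translate by (-3, 1): (8, -4) → (5, -3)
T5 rotate counter-clockwise with cos θ = -4/5, sin θ = 3/5: (5, -3) → (-11/5, 27/5)

T(p) = (-11/5, 27/5)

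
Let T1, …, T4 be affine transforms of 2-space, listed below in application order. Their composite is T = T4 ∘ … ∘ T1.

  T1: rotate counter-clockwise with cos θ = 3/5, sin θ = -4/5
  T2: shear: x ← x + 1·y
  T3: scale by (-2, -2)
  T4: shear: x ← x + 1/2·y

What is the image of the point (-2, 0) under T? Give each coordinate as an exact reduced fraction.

T(p) = (-12/5, -16/5)

T1 rotate counter-clockwise with cos θ = 3/5, sin θ = -4/5: (-2, 0) → (-6/5, 8/5)
T2 shear: x ← x + 1·y: (-6/5, 8/5) → (2/5, 8/5)
T3 scale by (-2, -2): (2/5, 8/5) → (-4/5, -16/5)
T4 shear: x ← x + 1/2·y: (-4/5, -16/5) → (-12/5, -16/5)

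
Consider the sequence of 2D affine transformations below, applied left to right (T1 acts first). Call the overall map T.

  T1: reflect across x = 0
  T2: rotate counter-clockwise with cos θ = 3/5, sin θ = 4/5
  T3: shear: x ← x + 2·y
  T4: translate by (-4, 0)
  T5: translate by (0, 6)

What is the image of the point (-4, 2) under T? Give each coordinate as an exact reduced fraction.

T(p) = (28/5, 52/5)

T1 reflect across x = 0: (-4, 2) → (4, 2)
T2 rotate counter-clockwise with cos θ = 3/5, sin θ = 4/5: (4, 2) → (4/5, 22/5)
T3 shear: x ← x + 2·y: (4/5, 22/5) → (48/5, 22/5)
T4 translate by (-4, 0): (48/5, 22/5) → (28/5, 22/5)
T5 translate by (0, 6): (28/5, 22/5) → (28/5, 52/5)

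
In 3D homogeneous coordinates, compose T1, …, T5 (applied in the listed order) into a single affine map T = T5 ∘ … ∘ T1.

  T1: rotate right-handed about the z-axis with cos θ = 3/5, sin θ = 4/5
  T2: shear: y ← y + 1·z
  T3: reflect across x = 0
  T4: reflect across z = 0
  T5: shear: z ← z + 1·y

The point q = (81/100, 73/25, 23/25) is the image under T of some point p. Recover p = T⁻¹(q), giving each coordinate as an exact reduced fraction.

T1 = [3/5 -4/5 0 0; 4/5 3/5 0 0; 0 0 1 0; 0 0 0 1]
T2·T1 = [3/5 -4/5 0 0; 4/5 3/5 1 0; 0 0 1 0; 0 0 0 1]
T3·…·T1 = [-3/5 4/5 0 0; 4/5 3/5 1 0; 0 0 1 0; 0 0 0 1]
T4·…·T1 = [-3/5 4/5 0 0; 4/5 3/5 1 0; 0 0 -1 0; 0 0 0 1]
T5·…·T1 = [-3/5 4/5 0 0; 4/5 3/5 1 0; 4/5 3/5 0 0; 0 0 0 1]
det M = 1; M⁻¹ = [-3/5 0 4/5 0; 4/5 0 3/5 0; 0 1 -1 0; 0 0 0 1]
M⁻¹ · (81/100, 73/25, 23/25)ᵀ = (1/4, 6/5, 2)ᵀ

p = (1/4, 6/5, 2)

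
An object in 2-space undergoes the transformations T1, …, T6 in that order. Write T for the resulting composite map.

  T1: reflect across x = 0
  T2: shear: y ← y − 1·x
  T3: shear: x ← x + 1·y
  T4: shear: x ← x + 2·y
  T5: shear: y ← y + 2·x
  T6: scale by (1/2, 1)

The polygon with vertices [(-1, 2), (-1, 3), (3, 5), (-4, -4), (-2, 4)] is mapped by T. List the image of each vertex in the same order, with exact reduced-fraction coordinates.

T1 reflect across x = 0: (-1, 2) → (1, 2); (-1, 3) → (1, 3); (3, 5) → (-3, 5); (-4, -4) → (4, -4); (-2, 4) → (2, 4)
T2 shear: y ← y − 1·x: (1, 2) → (1, 1); (1, 3) → (1, 2); (-3, 5) → (-3, 8); (4, -4) → (4, -8); (2, 4) → (2, 2)
T3 shear: x ← x + 1·y: (1, 1) → (2, 1); (1, 2) → (3, 2); (-3, 8) → (5, 8); (4, -8) → (-4, -8); (2, 2) → (4, 2)
T4 shear: x ← x + 2·y: (2, 1) → (4, 1); (3, 2) → (7, 2); (5, 8) → (21, 8); (-4, -8) → (-20, -8); (4, 2) → (8, 2)
T5 shear: y ← y + 2·x: (4, 1) → (4, 9); (7, 2) → (7, 16); (21, 8) → (21, 50); (-20, -8) → (-20, -48); (8, 2) → (8, 18)
T6 scale by (1/2, 1): (4, 9) → (2, 9); (7, 16) → (7/2, 16); (21, 50) → (21/2, 50); (-20, -48) → (-10, -48); (8, 18) → (4, 18)

image vertices: (2, 9), (7/2, 16), (21/2, 50), (-10, -48), (4, 18)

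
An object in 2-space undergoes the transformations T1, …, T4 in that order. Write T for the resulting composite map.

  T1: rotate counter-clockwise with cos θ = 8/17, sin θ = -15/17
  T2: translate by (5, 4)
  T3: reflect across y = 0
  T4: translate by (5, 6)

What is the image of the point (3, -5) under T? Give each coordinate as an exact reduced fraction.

T1 rotate counter-clockwise with cos θ = 8/17, sin θ = -15/17: (3, -5) → (-3, -5)
T2 translate by (5, 4): (-3, -5) → (2, -1)
T3 reflect across y = 0: (2, -1) → (2, 1)
T4 translate by (5, 6): (2, 1) → (7, 7)

T(p) = (7, 7)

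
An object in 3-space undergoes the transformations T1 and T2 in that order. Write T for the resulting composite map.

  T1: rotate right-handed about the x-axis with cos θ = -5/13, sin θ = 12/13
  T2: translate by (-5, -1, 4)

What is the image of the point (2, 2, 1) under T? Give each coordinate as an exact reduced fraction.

T(p) = (-3, -35/13, 71/13)

T1 rotate right-handed about the x-axis with cos θ = -5/13, sin θ = 12/13: (2, 2, 1) → (2, -22/13, 19/13)
T2 translate by (-5, -1, 4): (2, -22/13, 19/13) → (-3, -35/13, 71/13)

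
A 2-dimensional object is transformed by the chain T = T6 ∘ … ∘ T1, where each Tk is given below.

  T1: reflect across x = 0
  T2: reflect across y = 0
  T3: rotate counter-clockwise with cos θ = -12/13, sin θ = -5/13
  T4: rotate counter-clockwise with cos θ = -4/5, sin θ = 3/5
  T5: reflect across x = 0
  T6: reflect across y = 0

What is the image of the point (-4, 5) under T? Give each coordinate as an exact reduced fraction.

T(p) = (-172/65, 379/65)

T1 reflect across x = 0: (-4, 5) → (4, 5)
T2 reflect across y = 0: (4, 5) → (4, -5)
T3 rotate counter-clockwise with cos θ = -12/13, sin θ = -5/13: (4, -5) → (-73/13, 40/13)
T4 rotate counter-clockwise with cos θ = -4/5, sin θ = 3/5: (-73/13, 40/13) → (172/65, -379/65)
T5 reflect across x = 0: (172/65, -379/65) → (-172/65, -379/65)
T6 reflect across y = 0: (-172/65, -379/65) → (-172/65, 379/65)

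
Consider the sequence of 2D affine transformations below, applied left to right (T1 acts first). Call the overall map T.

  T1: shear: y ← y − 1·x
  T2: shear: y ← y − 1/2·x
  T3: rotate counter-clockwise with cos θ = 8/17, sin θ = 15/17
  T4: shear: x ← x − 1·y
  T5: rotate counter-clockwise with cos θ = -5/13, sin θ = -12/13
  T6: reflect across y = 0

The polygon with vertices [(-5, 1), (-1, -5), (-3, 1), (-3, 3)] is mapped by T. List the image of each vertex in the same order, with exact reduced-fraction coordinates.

T1 shear: y ← y − 1·x: (-5, 1) → (-5, 6); (-1, -5) → (-1, -4); (-3, 1) → (-3, 4); (-3, 3) → (-3, 6)
T2 shear: y ← y − 1/2·x: (-5, 6) → (-5, 17/2); (-1, -4) → (-1, -7/2); (-3, 4) → (-3, 11/2); (-3, 6) → (-3, 15/2)
T3 rotate counter-clockwise with cos θ = 8/17, sin θ = 15/17: (-5, 17/2) → (-335/34, -7/17); (-1, -7/2) → (89/34, -43/17); (-3, 11/2) → (-213/34, -1/17); (-3, 15/2) → (-273/34, 15/17)
T4 shear: x ← x − 1·y: (-335/34, -7/17) → (-321/34, -7/17); (89/34, -43/17) → (175/34, -43/17); (-213/34, -1/17) → (-211/34, -1/17); (-273/34, 15/17) → (-303/34, 15/17)
T5 rotate counter-clockwise with cos θ = -5/13, sin θ = -12/13: (-321/34, -7/17) → (1437/442, 1961/221); (175/34, -43/17) → (-1907/442, -835/221); (-211/34, -1/17) → (1031/442, 1271/221); (-303/34, 15/17) → (1875/442, 1743/221)
T6 reflect across y = 0: (1437/442, 1961/221) → (1437/442, -1961/221); (-1907/442, -835/221) → (-1907/442, 835/221); (1031/442, 1271/221) → (1031/442, -1271/221); (1875/442, 1743/221) → (1875/442, -1743/221)

image vertices: (1437/442, -1961/221), (-1907/442, 835/221), (1031/442, -1271/221), (1875/442, -1743/221)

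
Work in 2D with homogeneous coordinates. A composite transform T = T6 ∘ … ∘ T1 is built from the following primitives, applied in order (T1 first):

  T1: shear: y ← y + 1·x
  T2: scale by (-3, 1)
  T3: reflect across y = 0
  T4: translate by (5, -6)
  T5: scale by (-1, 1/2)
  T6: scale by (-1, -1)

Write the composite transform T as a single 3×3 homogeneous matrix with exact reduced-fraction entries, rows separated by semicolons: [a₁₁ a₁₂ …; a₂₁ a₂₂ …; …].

T = [-3 0 5; 1/2 1/2 3; 0 0 1]

T1 = [1 0 0; 1 1 0; 0 0 1]
T2·T1 = [-3 0 0; 1 1 0; 0 0 1]
T3·…·T1 = [-3 0 0; -1 -1 0; 0 0 1]
T4·…·T1 = [-3 0 5; -1 -1 -6; 0 0 1]
T5·…·T1 = [3 0 -5; -1/2 -1/2 -3; 0 0 1]
T6·…·T1 = [-3 0 5; 1/2 1/2 3; 0 0 1]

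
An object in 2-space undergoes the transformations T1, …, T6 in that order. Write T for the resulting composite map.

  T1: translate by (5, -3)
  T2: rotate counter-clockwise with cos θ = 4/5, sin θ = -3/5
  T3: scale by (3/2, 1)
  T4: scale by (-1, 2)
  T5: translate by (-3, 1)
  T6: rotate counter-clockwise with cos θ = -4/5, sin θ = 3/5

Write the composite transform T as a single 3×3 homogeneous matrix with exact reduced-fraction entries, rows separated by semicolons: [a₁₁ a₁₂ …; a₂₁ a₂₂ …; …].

T1 = [1 0 5; 0 1 -3; 0 0 1]
T2·T1 = [4/5 3/5 11/5; -3/5 4/5 -27/5; 0 0 1]
T3·…·T1 = [6/5 9/10 33/10; -3/5 4/5 -27/5; 0 0 1]
T4·…·T1 = [-6/5 -9/10 -33/10; -6/5 8/5 -54/5; 0 0 1]
T5·…·T1 = [-6/5 -9/10 -63/10; -6/5 8/5 -49/5; 0 0 1]
T6·…·T1 = [42/25 -6/25 273/25; 6/25 -91/50 203/50; 0 0 1]

T = [42/25 -6/25 273/25; 6/25 -91/50 203/50; 0 0 1]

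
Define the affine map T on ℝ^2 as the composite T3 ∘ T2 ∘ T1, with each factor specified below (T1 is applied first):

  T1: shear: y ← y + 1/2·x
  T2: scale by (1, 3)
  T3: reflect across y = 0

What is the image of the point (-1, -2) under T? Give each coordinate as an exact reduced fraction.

T1 shear: y ← y + 1/2·x: (-1, -2) → (-1, -5/2)
T2 scale by (1, 3): (-1, -5/2) → (-1, -15/2)
T3 reflect across y = 0: (-1, -15/2) → (-1, 15/2)

T(p) = (-1, 15/2)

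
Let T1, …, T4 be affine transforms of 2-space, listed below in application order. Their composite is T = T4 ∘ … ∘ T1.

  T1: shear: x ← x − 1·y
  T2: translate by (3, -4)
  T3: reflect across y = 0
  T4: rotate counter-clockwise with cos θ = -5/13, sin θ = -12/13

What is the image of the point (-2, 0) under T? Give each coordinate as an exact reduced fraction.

T(p) = (43/13, -32/13)

T1 shear: x ← x − 1·y: (-2, 0) → (-2, 0)
T2 translate by (3, -4): (-2, 0) → (1, -4)
T3 reflect across y = 0: (1, -4) → (1, 4)
T4 rotate counter-clockwise with cos θ = -5/13, sin θ = -12/13: (1, 4) → (43/13, -32/13)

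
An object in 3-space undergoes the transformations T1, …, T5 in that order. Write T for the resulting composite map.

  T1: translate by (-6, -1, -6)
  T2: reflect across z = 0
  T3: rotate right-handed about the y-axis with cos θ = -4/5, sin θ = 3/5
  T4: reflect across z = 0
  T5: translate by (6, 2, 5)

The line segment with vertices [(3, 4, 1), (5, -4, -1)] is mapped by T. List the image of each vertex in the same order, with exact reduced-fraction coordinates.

T1 translate by (-6, -1, -6): (3, 4, 1) → (-3, 3, -5); (5, -4, -1) → (-1, -5, -7)
T2 reflect across z = 0: (-3, 3, -5) → (-3, 3, 5); (-1, -5, -7) → (-1, -5, 7)
T3 rotate right-handed about the y-axis with cos θ = -4/5, sin θ = 3/5: (-3, 3, 5) → (27/5, 3, -11/5); (-1, -5, 7) → (5, -5, -5)
T4 reflect across z = 0: (27/5, 3, -11/5) → (27/5, 3, 11/5); (5, -5, -5) → (5, -5, 5)
T5 translate by (6, 2, 5): (27/5, 3, 11/5) → (57/5, 5, 36/5); (5, -5, 5) → (11, -3, 10)

image vertices: (57/5, 5, 36/5), (11, -3, 10)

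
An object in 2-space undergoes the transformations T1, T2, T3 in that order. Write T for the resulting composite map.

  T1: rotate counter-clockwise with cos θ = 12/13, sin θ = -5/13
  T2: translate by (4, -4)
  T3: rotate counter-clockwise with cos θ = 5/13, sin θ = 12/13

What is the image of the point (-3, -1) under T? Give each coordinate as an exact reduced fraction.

T1 rotate counter-clockwise with cos θ = 12/13, sin θ = -5/13: (-3, -1) → (-41/13, 3/13)
T2 translate by (4, -4): (-41/13, 3/13) → (11/13, -49/13)
T3 rotate counter-clockwise with cos θ = 5/13, sin θ = 12/13: (11/13, -49/13) → (643/169, -113/169)

T(p) = (643/169, -113/169)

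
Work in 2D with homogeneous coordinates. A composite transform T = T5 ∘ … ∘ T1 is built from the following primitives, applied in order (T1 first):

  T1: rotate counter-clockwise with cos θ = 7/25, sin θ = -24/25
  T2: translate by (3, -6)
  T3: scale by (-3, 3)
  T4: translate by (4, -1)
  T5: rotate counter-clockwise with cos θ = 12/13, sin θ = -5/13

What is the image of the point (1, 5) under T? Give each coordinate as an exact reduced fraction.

T1 rotate counter-clockwise with cos θ = 7/25, sin θ = -24/25: (1, 5) → (127/25, 11/25)
T2 translate by (3, -6): (127/25, 11/25) → (202/25, -139/25)
T3 scale by (-3, 3): (202/25, -139/25) → (-606/25, -417/25)
T4 translate by (4, -1): (-606/25, -417/25) → (-506/25, -442/25)
T5 rotate counter-clockwise with cos θ = 12/13, sin θ = -5/13: (-506/25, -442/25) → (-8282/325, -2774/325)

T(p) = (-8282/325, -2774/325)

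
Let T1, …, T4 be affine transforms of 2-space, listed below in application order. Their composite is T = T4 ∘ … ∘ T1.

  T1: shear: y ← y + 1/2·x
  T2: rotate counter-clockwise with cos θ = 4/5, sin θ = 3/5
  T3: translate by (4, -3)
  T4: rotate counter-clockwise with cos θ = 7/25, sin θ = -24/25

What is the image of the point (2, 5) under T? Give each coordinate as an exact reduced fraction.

T(p) = (86/25, -27/25)

T1 shear: y ← y + 1/2·x: (2, 5) → (2, 6)
T2 rotate counter-clockwise with cos θ = 4/5, sin θ = 3/5: (2, 6) → (-2, 6)
T3 translate by (4, -3): (-2, 6) → (2, 3)
T4 rotate counter-clockwise with cos θ = 7/25, sin θ = -24/25: (2, 3) → (86/25, -27/25)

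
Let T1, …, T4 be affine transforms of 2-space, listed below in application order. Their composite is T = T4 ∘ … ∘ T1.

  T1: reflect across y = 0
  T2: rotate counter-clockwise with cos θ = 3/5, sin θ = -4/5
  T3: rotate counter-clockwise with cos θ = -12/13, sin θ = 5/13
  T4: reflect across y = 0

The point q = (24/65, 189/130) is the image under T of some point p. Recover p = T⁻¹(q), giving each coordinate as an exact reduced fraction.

T1 = [1 0 0; 0 -1 0; 0 0 1]
T2·T1 = [3/5 -4/5 0; -4/5 -3/5 0; 0 0 1]
T3·…·T1 = [-16/65 63/65 0; 63/65 16/65 0; 0 0 1]
T4·…·T1 = [-16/65 63/65 0; -63/65 -16/65 0; 0 0 1]
det M = 1; M⁻¹ = [-16/65 -63/65 0; 63/65 -16/65 0; 0 0 1]
M⁻¹ · (24/65, 189/130)ᵀ = (-3/2, 0)ᵀ

p = (-3/2, 0)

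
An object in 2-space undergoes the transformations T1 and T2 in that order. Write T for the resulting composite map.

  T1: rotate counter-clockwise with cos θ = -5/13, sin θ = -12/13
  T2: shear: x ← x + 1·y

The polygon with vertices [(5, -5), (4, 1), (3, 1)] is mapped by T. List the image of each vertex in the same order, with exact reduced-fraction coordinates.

image vertices: (-120/13, -35/13), (-61/13, -53/13), (-44/13, -41/13)

T1 rotate counter-clockwise with cos θ = -5/13, sin θ = -12/13: (5, -5) → (-85/13, -35/13); (4, 1) → (-8/13, -53/13); (3, 1) → (-3/13, -41/13)
T2 shear: x ← x + 1·y: (-85/13, -35/13) → (-120/13, -35/13); (-8/13, -53/13) → (-61/13, -53/13); (-3/13, -41/13) → (-44/13, -41/13)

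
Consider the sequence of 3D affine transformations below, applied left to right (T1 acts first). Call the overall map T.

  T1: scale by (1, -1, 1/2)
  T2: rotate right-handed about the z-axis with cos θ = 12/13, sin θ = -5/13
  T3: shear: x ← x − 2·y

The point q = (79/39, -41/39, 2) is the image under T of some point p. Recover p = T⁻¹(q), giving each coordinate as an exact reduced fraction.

T1 = [1 0 0 0; 0 -1 0 0; 0 0 1/2 0; 0 0 0 1]
T2·T1 = [12/13 -5/13 0 0; -5/13 -12/13 0 0; 0 0 1/2 0; 0 0 0 1]
T3·…·T1 = [22/13 19/13 0 0; -5/13 -12/13 0 0; 0 0 1/2 0; 0 0 0 1]
det M = -1/2; M⁻¹ = [12/13 19/13 0 0; -5/13 -22/13 0 0; 0 0 2 0; 0 0 0 1]
M⁻¹ · (79/39, -41/39, 2)ᵀ = (1/3, 1, 4)ᵀ

p = (1/3, 1, 4)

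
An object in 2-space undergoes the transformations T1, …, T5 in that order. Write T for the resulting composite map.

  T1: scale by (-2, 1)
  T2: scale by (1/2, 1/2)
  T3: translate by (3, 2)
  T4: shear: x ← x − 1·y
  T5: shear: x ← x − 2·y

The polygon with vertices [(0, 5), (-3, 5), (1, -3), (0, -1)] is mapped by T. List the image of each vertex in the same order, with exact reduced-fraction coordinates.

image vertices: (-21/2, 9/2), (-15/2, 9/2), (1/2, 1/2), (-3/2, 3/2)

T1 scale by (-2, 1): (0, 5) → (0, 5); (-3, 5) → (6, 5); (1, -3) → (-2, -3); (0, -1) → (0, -1)
T2 scale by (1/2, 1/2): (0, 5) → (0, 5/2); (6, 5) → (3, 5/2); (-2, -3) → (-1, -3/2); (0, -1) → (0, -1/2)
T3 translate by (3, 2): (0, 5/2) → (3, 9/2); (3, 5/2) → (6, 9/2); (-1, -3/2) → (2, 1/2); (0, -1/2) → (3, 3/2)
T4 shear: x ← x − 1·y: (3, 9/2) → (-3/2, 9/2); (6, 9/2) → (3/2, 9/2); (2, 1/2) → (3/2, 1/2); (3, 3/2) → (3/2, 3/2)
T5 shear: x ← x − 2·y: (-3/2, 9/2) → (-21/2, 9/2); (3/2, 9/2) → (-15/2, 9/2); (3/2, 1/2) → (1/2, 1/2); (3/2, 3/2) → (-3/2, 3/2)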